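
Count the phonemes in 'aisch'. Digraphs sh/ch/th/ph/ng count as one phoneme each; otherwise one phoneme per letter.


Parsing 'aisch' greedily, digraphs first:
  'a' -> vowel phoneme (phonemes so far: 1)
  'i' -> vowel phoneme (phonemes so far: 2)
  's' -> consonant phoneme (phonemes so far: 3)
  'ch' -> digraph (1 consonant phoneme) (phonemes so far: 4)
Total phonemes: 4

4


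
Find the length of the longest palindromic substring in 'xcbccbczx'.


Scanning 'xcbccbczx' for palindromic substrings.
Substring at positions 1-6: 'cbccbc'.
Check: reverse('cbccbc') = 'cbccbc' -> palindrome confirmed.
Neighbouring characters ('x' / 'z') break symmetry, so it cannot extend further.
No longer palindromic substring exists; longest length = 6

6


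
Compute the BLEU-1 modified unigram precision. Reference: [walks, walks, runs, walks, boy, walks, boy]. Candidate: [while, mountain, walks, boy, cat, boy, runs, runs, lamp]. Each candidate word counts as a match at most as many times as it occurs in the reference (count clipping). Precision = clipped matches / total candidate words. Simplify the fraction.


Reference word counts: {'boy': 2, 'runs': 1, 'walks': 4}
Checking each candidate word (with clipping):
  'while' -> not in reference -> no match (matches: 0)
  'mountain' -> not in reference -> no match (matches: 0)
  'walks' -> in reference (ref count 4, used 1/4) -> match (matches: 1)
  'boy' -> in reference (ref count 2, used 1/2) -> match (matches: 2)
  'cat' -> not in reference -> no match (matches: 2)
  'boy' -> in reference (ref count 2, used 2/2) -> match (matches: 3)
  'runs' -> in reference (ref count 1, used 1/1) -> match (matches: 4)
  'runs' -> ref count 1 already used up (1/1) -> clipped, no match (matches: 4)
  'lamp' -> not in reference -> no match (matches: 4)
Clipped matches: 4, Candidate length: 9
Precision = 4/9

4/9


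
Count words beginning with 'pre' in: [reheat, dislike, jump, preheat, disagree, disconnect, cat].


Checking each word for prefix 'pre':
  'reheat' -> no (count: 0)
  'dislike' -> no (count: 0)
  'jump' -> no (count: 0)
  'preheat' -> YES, starts with 'pre' (count: 1)
  'disagree' -> no (count: 1)
  'disconnect' -> no (count: 1)
  'cat' -> no (count: 1)
Total with prefix 'pre': 1

1


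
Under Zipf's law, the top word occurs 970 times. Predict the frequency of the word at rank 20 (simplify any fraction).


Zipf's law: freq(rank) = f1 / rank
f1 = 970, rank = 20
freq = 970 / 20
GCD(970, 20) = 10
Simplified: 97/2

97/2


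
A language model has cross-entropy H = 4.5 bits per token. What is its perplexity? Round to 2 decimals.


Perplexity formula: PP = 2^H
H = 4.5
PP = 2^4.5
Decompose: 2^4.5 = 2^4 * 2^0.5 = 2^4 * sqrt(2)
2^4 = 16, sqrt(2) ~ 1.4142136
PP ~ 16 * 1.4142136 = 22.6274176
Rounded to 2 decimals: 22.63

22.63


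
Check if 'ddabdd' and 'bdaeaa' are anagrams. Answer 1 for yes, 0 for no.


Sort characters of 'ddabdd': 'abdddd'
Sort characters of 'bdaeaa': 'aaabde'
Sorted forms differ -> they are NOT anagrams
Result: 0

0


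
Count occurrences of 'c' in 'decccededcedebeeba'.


Scanning 'decccededcedebeeba' for 'c':
  Position 2: 'c' -> MATCH (count: 1)
  Position 3: 'c' -> MATCH (count: 2)
  Position 4: 'c' -> MATCH (count: 3)
  Position 9: 'c' -> MATCH (count: 4)
Total occurrences of 'c': 4

4


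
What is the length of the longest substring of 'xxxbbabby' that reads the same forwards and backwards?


Scanning 'xxxbbabby' for palindromic substrings.
Substring at positions 3-7: 'bbabb'.
Check: reverse('bbabb') = 'bbabb' -> palindrome confirmed.
Neighbouring characters ('x' / 'y') break symmetry, so it cannot extend further.
No longer palindromic substring exists; longest length = 5

5


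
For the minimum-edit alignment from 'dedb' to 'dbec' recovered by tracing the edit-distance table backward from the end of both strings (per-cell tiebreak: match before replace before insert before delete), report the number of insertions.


Edit distance = 3. Backtracking from cell (4, 4) with preference match > replace > insert > delete,
then listing the resulting alignment 'dedb' -> 'dbec' left to right:
  Step 1: keep 'd'
  Step 2: replace e->b
  Step 3: replace d->e
  Step 4: replace b->c
Total insertions: 0

0


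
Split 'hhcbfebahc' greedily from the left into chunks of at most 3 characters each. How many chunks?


'hhcbfebahc' has 10 characters.
Chunking with max size 3:
  Chunk 1: 'hhc' (positions 0-2)
  Chunk 2: 'bfe' (positions 3-5)
  Chunk 3: 'bah' (positions 6-8)
  Chunk 4: 'c' (positions 9-9)
Total chunks: ceil(10 / 3) = 4

4


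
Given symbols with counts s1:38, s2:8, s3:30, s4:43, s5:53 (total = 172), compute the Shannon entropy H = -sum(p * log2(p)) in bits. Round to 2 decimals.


Computing entropy H = -sum(p_i * log2(p_i)):
  s1: p = 38/172 = 0.2209, -p*log2(p) = 0.4813
  s2: p = 8/172 = 0.0465, -p*log2(p) = 0.2059
  s3: p = 30/172 = 0.1744, -p*log2(p) = 0.4394
  s4: p = 43/172 = 0.2500, -p*log2(p) = 0.5000
  s5: p = 53/172 = 0.3081, -p*log2(p) = 0.5233
H = sum of terms = 2.1499
Rounded to 2 decimals: 2.15

2.15


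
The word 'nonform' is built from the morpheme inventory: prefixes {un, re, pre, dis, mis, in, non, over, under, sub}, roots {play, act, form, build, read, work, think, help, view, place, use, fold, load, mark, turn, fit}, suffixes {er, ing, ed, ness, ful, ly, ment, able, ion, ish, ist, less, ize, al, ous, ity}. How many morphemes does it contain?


Segmenting 'nonform' against the inventory:
  'non' -> prefix (morpheme 1)
  'form' -> root (morpheme 2)
Total morphemes: 2

2


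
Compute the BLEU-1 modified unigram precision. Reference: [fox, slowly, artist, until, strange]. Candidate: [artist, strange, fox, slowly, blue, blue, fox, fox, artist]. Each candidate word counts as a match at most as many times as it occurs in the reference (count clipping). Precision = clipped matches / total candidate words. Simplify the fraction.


Reference word counts: {'artist': 1, 'fox': 1, 'slowly': 1, 'strange': 1, 'until': 1}
Checking each candidate word (with clipping):
  'artist' -> in reference (ref count 1, used 1/1) -> match (matches: 1)
  'strange' -> in reference (ref count 1, used 1/1) -> match (matches: 2)
  'fox' -> in reference (ref count 1, used 1/1) -> match (matches: 3)
  'slowly' -> in reference (ref count 1, used 1/1) -> match (matches: 4)
  'blue' -> not in reference -> no match (matches: 4)
  'blue' -> not in reference -> no match (matches: 4)
  'fox' -> ref count 1 already used up (1/1) -> clipped, no match (matches: 4)
  'fox' -> ref count 1 already used up (1/1) -> clipped, no match (matches: 4)
  'artist' -> ref count 1 already used up (1/1) -> clipped, no match (matches: 4)
Clipped matches: 4, Candidate length: 9
Precision = 4/9

4/9


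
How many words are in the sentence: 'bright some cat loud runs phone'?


Counting words by splitting on spaces:
  Word 1: 'bright'
  Word 2: 'some'
  Word 3: 'cat'
  Word 4: 'loud'
  Word 5: 'runs'
  Word 6: 'phone'
Total words: 6

6


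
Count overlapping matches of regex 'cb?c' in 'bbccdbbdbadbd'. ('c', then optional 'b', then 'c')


Pattern: cb?c means 'c', then optional 'b', then 'c'.
Scanning 'bbccdbbdbadbd' position-by-position:
  Pos 0: window 'bbc' -> no
  Pos 1: window 'bcc' -> no
  Pos 2: window 'ccd' -> MATCH
  Pos 3: window 'cdb' -> no
  Pos 4: window 'dbb' -> no
  Pos 5: window 'bbd' -> no
  Pos 6: window 'bdb' -> no
  Pos 7: window 'dba' -> no
  Pos 8: window 'bad' -> no
  Pos 9: window 'adb' -> no
  Pos 10: window 'dbd' -> no
  Pos 11: window 'bd' -> no
  Pos 12: window 'd' -> no
Total matches: 1

1


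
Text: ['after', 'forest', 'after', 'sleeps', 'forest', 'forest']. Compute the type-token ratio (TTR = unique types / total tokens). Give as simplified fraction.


Tokens: 6
Unique types: ('after', 'forest', 'sleeps') = 3
TTR = 3/6
Simplify: divide both by 3 -> 1/2
TTR = 1/2

1/2


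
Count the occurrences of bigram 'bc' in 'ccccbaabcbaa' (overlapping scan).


Scanning 'ccccbaabcbaa' for bigram 'bc':
  Position 0: 'cc' -> no
  Position 1: 'cc' -> no
  Position 2: 'cc' -> no
  Position 3: 'cb' -> no
  Position 4: 'ba' -> no
  Position 5: 'aa' -> no
  Position 6: 'ab' -> no
  Position 7: 'bc' -> MATCH
  Position 8: 'cb' -> no
  Position 9: 'ba' -> no
  Position 10: 'aa' -> no
Total matches: 1

1


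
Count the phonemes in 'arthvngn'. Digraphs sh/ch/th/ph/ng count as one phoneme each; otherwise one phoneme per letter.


Parsing 'arthvngn' greedily, digraphs first:
  'a' -> vowel phoneme (phonemes so far: 1)
  'r' -> consonant phoneme (phonemes so far: 2)
  'th' -> digraph (1 consonant phoneme) (phonemes so far: 3)
  'v' -> consonant phoneme (phonemes so far: 4)
  'ng' -> digraph (1 consonant phoneme) (phonemes so far: 5)
  'n' -> consonant phoneme (phonemes so far: 6)
Total phonemes: 6

6


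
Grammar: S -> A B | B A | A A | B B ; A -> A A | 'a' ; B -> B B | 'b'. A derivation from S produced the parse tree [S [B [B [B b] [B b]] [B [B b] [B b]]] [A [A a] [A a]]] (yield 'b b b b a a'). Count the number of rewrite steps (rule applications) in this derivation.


Every bracketed nonterminal node [X ...] in the tree is produced by exactly one rule application.
Reading the tree off as a leftmost derivation:
  Step 1: S  =>  B A   (applied S -> B A)
  Step 2: B A  =>  B B A   (applied B -> B B)
  Step 3: B B A  =>  B B B A   (applied B -> B B)
  Step 4: B B B A  =>  b B B A   (applied B -> b)
  Step 5: b B B A  =>  b b B A   (applied B -> b)
  Step 6: b b B A  =>  b b B B A   (applied B -> B B)
  Step 7: b b B B A  =>  b b b B A   (applied B -> b)
  Step 8: b b b B A  =>  b b b b A   (applied B -> b)
  Step 9: b b b b A  =>  b b b b A A   (applied A -> A A)
  Step 10: b b b b A A  =>  b b b b a A   (applied A -> a)
  Step 11: b b b b a A  =>  b b b b a a   (applied A -> a)
Final yield: b b b b a a
Total rewrite steps: 11

11


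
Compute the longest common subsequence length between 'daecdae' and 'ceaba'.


DP table for LCS of 'daecdae' and 'ceaba':
       c  e  a  b  a
    0  0  0  0  0  0
  d 0  0  0  0  0  0
  a 0  0  0  1  1  1
  e 0  0  1  1  1  1
  c 0  1  1  1  1  1
  d 0  1  1  1  1  1
  a 0  1  1  2  2  2
  e 0  1  2  2  2  2
LCS: 'aa'
LCS length = 2

2


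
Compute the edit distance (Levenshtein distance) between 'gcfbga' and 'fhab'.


Building DP table for s1='gcfbga' (len 6) and s2='fhab' (len 4):
       f  h  a  b
    0  1  2  3  4
  g 1  1  2  3  4
  c 2  2  2  3  4
  f 3  2  3  3  4
  b 4  3  3  4  3
  g 5  4  4  4  4
  a 6  5  5  4  5
Edit distance = dp[6][4] = 5

5


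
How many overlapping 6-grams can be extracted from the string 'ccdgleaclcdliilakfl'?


String 'ccdgleaclcdliilakfl' has length L = 19.
Number of overlapping n-grams = L - n + 1
Substituting: 19 - 6 + 1 = 14

14


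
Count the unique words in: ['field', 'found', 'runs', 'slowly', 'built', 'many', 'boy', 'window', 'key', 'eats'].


Listing all tokens and tracking unique types:
  Token 1: 'field' -> NEW (unique so far: 1)
  Token 2: 'found' -> NEW (unique so far: 2)
  Token 3: 'runs' -> NEW (unique so far: 3)
  Token 4: 'slowly' -> NEW (unique so far: 4)
  Token 5: 'built' -> NEW (unique so far: 5)
  Token 6: 'many' -> NEW (unique so far: 6)
  Token 7: 'boy' -> NEW (unique so far: 7)
  Token 8: 'window' -> NEW (unique so far: 8)
  Token 9: 'key' -> NEW (unique so far: 9)
  Token 10: 'eats' -> NEW (unique so far: 10)
Unique types: ('boy', 'built', 'eats', 'field', 'found', 'key', 'many', 'runs', 'slowly', 'window')
Vocabulary size: 10

10


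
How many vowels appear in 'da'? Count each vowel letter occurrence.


Scanning each character of 'da':
  Position 1: 'd' -> consonant (running count: 0)
  Position 2: 'a' -> vowel (running count: 1)
Total vowels: 1

1


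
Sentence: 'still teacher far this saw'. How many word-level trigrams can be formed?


Word trigrams from [5] words:
  Trigram 1: (still teacher far)
  Trigram 2: (teacher far this)
  Trigram 3: (far this saw)
Total word trigrams: 5 - 2 = 3

3


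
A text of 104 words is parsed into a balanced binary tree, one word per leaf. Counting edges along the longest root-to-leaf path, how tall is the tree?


In a balanced binary tree with n leaves the deepest leaf is ceil(log2(n)) edges below the root.
log2(104) = 6.7004
ceil(6.7004) = 7
height (edges) = 7

7


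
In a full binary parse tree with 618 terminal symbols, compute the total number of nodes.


Leaf nodes (terminals): 618
Internal nodes = n - 1 = 618 - 1 = 617
Total = leaves + internal = 618 + 617 = 1235

1235


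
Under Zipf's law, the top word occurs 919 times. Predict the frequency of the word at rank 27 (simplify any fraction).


Zipf's law: freq(rank) = f1 / rank
f1 = 919, rank = 27
freq = 919 / 27
GCD(919, 27) = 1
Simplified: 919/27

919/27


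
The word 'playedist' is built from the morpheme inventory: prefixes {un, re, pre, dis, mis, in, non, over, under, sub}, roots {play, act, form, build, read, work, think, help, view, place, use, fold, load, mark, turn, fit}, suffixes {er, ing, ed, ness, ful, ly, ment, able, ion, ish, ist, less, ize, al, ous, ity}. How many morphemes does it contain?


Segmenting 'playedist' against the inventory:
  'play' -> root (morpheme 1)
  'ed' -> suffix (morpheme 2)
  'ist' -> suffix (morpheme 3)
Total morphemes: 3

3


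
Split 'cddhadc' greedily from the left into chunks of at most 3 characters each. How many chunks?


'cddhadc' has 7 characters.
Chunking with max size 3:
  Chunk 1: 'cdd' (positions 0-2)
  Chunk 2: 'had' (positions 3-5)
  Chunk 3: 'c' (positions 6-6)
Total chunks: ceil(7 / 3) = 3

3


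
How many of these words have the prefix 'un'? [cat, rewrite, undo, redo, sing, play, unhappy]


Checking each word for prefix 'un':
  'cat' -> no (count: 0)
  'rewrite' -> no (count: 0)
  'undo' -> YES, starts with 'un' (count: 1)
  'redo' -> no (count: 1)
  'sing' -> no (count: 1)
  'play' -> no (count: 1)
  'unhappy' -> YES, starts with 'un' (count: 2)
Total with prefix 'un': 2

2


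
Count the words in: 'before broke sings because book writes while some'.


Counting words by splitting on spaces:
  Word 1: 'before'
  Word 2: 'broke'
  Word 3: 'sings'
  Word 4: 'because'
  Word 5: 'book'
  Word 6: 'writes'
  Word 7: 'while'
  Word 8: 'some'
Total words: 8

8


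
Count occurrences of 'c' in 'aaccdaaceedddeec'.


Scanning 'aaccdaaceedddeec' for 'c':
  Position 2: 'c' -> MATCH (count: 1)
  Position 3: 'c' -> MATCH (count: 2)
  Position 7: 'c' -> MATCH (count: 3)
  Position 15: 'c' -> MATCH (count: 4)
Total occurrences of 'c': 4

4


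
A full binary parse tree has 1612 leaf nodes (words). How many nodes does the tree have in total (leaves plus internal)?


Leaf nodes (terminals): 1612
Internal nodes = n - 1 = 1612 - 1 = 1611
Total = leaves + internal = 1612 + 1611 = 3223

3223


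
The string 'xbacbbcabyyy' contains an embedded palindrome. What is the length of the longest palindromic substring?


Scanning 'xbacbbcabyyy' for palindromic substrings.
Substring at positions 1-8: 'bacbbcab'.
Check: reverse('bacbbcab') = 'bacbbcab' -> palindrome confirmed.
Neighbouring characters ('x' / 'y') break symmetry, so it cannot extend further.
No longer palindromic substring exists; longest length = 8

8


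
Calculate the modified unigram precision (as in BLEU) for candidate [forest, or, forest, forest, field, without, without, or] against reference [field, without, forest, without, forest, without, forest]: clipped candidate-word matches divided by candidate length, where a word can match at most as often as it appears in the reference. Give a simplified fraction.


Reference word counts: {'field': 1, 'forest': 3, 'without': 3}
Checking each candidate word (with clipping):
  'forest' -> in reference (ref count 3, used 1/3) -> match (matches: 1)
  'or' -> not in reference -> no match (matches: 1)
  'forest' -> in reference (ref count 3, used 2/3) -> match (matches: 2)
  'forest' -> in reference (ref count 3, used 3/3) -> match (matches: 3)
  'field' -> in reference (ref count 1, used 1/1) -> match (matches: 4)
  'without' -> in reference (ref count 3, used 1/3) -> match (matches: 5)
  'without' -> in reference (ref count 3, used 2/3) -> match (matches: 6)
  'or' -> not in reference -> no match (matches: 6)
Clipped matches: 6, Candidate length: 8
Precision = 6/8 = 3/4

3/4


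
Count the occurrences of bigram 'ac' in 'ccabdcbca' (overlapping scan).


Scanning 'ccabdcbca' for bigram 'ac':
  Position 0: 'cc' -> no
  Position 1: 'ca' -> no
  Position 2: 'ab' -> no
  Position 3: 'bd' -> no
  Position 4: 'dc' -> no
  Position 5: 'cb' -> no
  Position 6: 'bc' -> no
  Position 7: 'ca' -> no
Total matches: 0

0


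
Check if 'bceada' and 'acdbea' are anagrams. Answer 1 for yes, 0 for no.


Sort characters of 'bceada': 'aabcde'
Sort characters of 'acdbea': 'aabcde'
Sorted forms match -> they ARE anagrams
Result: 1

1


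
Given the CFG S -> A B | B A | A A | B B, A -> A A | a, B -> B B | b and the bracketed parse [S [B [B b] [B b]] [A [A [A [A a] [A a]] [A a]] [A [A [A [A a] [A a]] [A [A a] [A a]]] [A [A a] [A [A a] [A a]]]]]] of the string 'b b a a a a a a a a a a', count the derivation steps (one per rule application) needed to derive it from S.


Every bracketed nonterminal node [X ...] in the tree is produced by exactly one rule application.
Reading the tree off as a leftmost derivation:
  Step 1: S  =>  B A   (applied S -> B A)
  Step 2: B A  =>  B B A   (applied B -> B B)
  Step 3: B B A  =>  b B A   (applied B -> b)
  Step 4: b B A  =>  b b A   (applied B -> b)
  Step 5: b b A  =>  b b A A   (applied A -> A A)
  Step 6: b b A A  =>  b b A A A   (applied A -> A A)
  Step 7: b b A A A  =>  b b A A A A   (applied A -> A A)
  Step 8: b b A A A A  =>  b b a A A A   (applied A -> a)
  Step 9: b b a A A A  =>  b b a a A A   (applied A -> a)
  Step 10: b b a a A A  =>  b b a a a A   (applied A -> a)
  Step 11: b b a a a A  =>  b b a a a A A   (applied A -> A A)
  Step 12: b b a a a A A  =>  b b a a a A A A   (applied A -> A A)
  Step 13: b b a a a A A A  =>  b b a a a A A A A   (applied A -> A A)
  Step 14: b b a a a A A A A  =>  b b a a a a A A A   (applied A -> a)
  Step 15: b b a a a a A A A  =>  b b a a a a a A A   (applied A -> a)
  Step 16: b b a a a a a A A  =>  b b a a a a a A A A   (applied A -> A A)
  Step 17: b b a a a a a A A A  =>  b b a a a a a a A A   (applied A -> a)
  Step 18: b b a a a a a a A A  =>  b b a a a a a a a A   (applied A -> a)
  Step 19: b b a a a a a a a A  =>  b b a a a a a a a A A   (applied A -> A A)
  Step 20: b b a a a a a a a A A  =>  b b a a a a a a a a A   (applied A -> a)
  Step 21: b b a a a a a a a a A  =>  b b a a a a a a a a A A   (applied A -> A A)
  Step 22: b b a a a a a a a a A A  =>  b b a a a a a a a a a A   (applied A -> a)
  Step 23: b b a a a a a a a a a A  =>  b b a a a a a a a a a a   (applied A -> a)
Final yield: b b a a a a a a a a a a
Total rewrite steps: 23

23


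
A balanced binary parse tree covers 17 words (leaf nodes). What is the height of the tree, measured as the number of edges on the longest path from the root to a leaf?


In a balanced binary tree with n leaves the deepest leaf is ceil(log2(n)) edges below the root.
log2(17) = 4.0875
ceil(4.0875) = 5
height (edges) = 5

5


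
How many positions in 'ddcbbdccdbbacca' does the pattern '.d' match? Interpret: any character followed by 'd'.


Pattern: .d means any character followed by 'd'.
Scanning 'ddcbbdccdbbacca' position-by-position:
  Pos 0: window 'dd' -> MATCH
  Pos 1: window 'dc' -> no
  Pos 2: window 'cb' -> no
  Pos 3: window 'bb' -> no
  Pos 4: window 'bd' -> MATCH
  Pos 5: window 'dc' -> no
  Pos 6: window 'cc' -> no
  Pos 7: window 'cd' -> MATCH
  Pos 8: window 'db' -> no
  Pos 9: window 'bb' -> no
  Pos 10: window 'ba' -> no
  Pos 11: window 'ac' -> no
  Pos 12: window 'cc' -> no
  Pos 13: window 'ca' -> no
  Pos 14: window 'a' -> no
Total matches: 3

3


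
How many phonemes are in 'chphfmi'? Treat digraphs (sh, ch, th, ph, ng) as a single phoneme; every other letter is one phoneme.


Parsing 'chphfmi' greedily, digraphs first:
  'ch' -> digraph (1 consonant phoneme) (phonemes so far: 1)
  'ph' -> digraph (1 consonant phoneme) (phonemes so far: 2)
  'f' -> consonant phoneme (phonemes so far: 3)
  'm' -> consonant phoneme (phonemes so far: 4)
  'i' -> vowel phoneme (phonemes so far: 5)
Total phonemes: 5

5


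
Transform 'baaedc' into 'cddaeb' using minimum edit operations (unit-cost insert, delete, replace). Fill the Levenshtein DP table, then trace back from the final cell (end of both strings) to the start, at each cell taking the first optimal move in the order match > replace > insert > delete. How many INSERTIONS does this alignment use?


Edit distance = 5. Backtracking from cell (6, 6) with preference match > replace > insert > delete,
then listing the resulting alignment 'baaedc' -> 'cddaeb' left to right:
  Step 1: insert 'c' [insertion #1]
  Step 2: replace b->d
  Step 3: replace a->d
  Step 4: keep 'a'
  Step 5: keep 'e'
  Step 6: delete 'd'
  Step 7: replace c->b
Total insertions: 1

1


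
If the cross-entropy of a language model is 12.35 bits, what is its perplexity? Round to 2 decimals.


Perplexity formula: PP = 2^H
H = 12.35
PP = 2^12.35
Decompose: 2^12.35 = 2^12 * 2^0.35
2^12 = 4096, 2^0.35 ~ 1.2745606
PP ~ 4096 * 1.2745606 = 5220.6002176
Rounded to 2 decimals: 5220.60

5220.60


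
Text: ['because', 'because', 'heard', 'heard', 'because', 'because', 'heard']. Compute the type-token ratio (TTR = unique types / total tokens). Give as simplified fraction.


Tokens: 7
Unique types: ('because', 'heard') = 2
TTR = 2/7
Already in lowest terms.

2/7


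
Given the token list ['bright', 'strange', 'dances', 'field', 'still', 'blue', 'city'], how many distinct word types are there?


Listing all tokens and tracking unique types:
  Token 1: 'bright' -> NEW (unique so far: 1)
  Token 2: 'strange' -> NEW (unique so far: 2)
  Token 3: 'dances' -> NEW (unique so far: 3)
  Token 4: 'field' -> NEW (unique so far: 4)
  Token 5: 'still' -> NEW (unique so far: 5)
  Token 6: 'blue' -> NEW (unique so far: 6)
  Token 7: 'city' -> NEW (unique so far: 7)
Unique types: ('blue', 'bright', 'city', 'dances', 'field', 'still', 'strange')
Vocabulary size: 7

7


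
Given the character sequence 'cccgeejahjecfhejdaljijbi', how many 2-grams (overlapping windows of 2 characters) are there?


String 'cccgeejahjecfhejdaljijbi' has length L = 24.
Number of overlapping n-grams = L - n + 1
Substituting: 24 - 2 + 1 = 23

23


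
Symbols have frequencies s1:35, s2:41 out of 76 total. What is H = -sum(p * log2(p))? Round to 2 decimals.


Computing entropy H = -sum(p_i * log2(p_i)):
  s1: p = 35/76 = 0.4605, -p*log2(p) = 0.5152
  s2: p = 41/76 = 0.5395, -p*log2(p) = 0.4803
H = sum of terms = 0.9955
Rounded to 2 decimals: 1.00

1.00


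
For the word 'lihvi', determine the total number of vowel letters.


Scanning each character of 'lihvi':
  Position 1: 'l' -> consonant (running count: 0)
  Position 2: 'i' -> vowel (running count: 1)
  Position 3: 'h' -> consonant (running count: 1)
  Position 4: 'v' -> consonant (running count: 1)
  Position 5: 'i' -> vowel (running count: 2)
Total vowels: 2

2


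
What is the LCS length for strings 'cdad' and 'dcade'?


DP table for LCS of 'cdad' and 'dcade':
       d  c  a  d  e
    0  0  0  0  0  0
  c 0  0  1  1  1  1
  d 0  1  1  1  2  2
  a 0  1  1  2  2  2
  d 0  1  1  2  3  3
LCS: 'cad'
LCS length = 3

3


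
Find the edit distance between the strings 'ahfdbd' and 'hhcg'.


Building DP table for s1='ahfdbd' (len 6) and s2='hhcg' (len 4):
       h  h  c  g
    0  1  2  3  4
  a 1  1  2  3  4
  h 2  1  1  2  3
  f 3  2  2  2  3
  d 4  3  3  3  3
  b 5  4  4  4  4
  d 6  5  5  5  5
Edit distance = dp[6][4] = 5

5


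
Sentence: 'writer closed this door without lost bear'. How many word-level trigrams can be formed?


Word trigrams from [7] words:
  Trigram 1: (writer closed this)
  Trigram 2: (closed this door)
  Trigram 3: (this door without)
  Trigram 4: (door without lost)
  Trigram 5: (without lost bear)
Total word trigrams: 7 - 2 = 5

5


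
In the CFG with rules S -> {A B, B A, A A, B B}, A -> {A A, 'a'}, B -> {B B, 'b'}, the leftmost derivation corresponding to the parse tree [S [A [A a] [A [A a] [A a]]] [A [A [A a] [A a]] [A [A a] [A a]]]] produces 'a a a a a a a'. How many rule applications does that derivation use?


Every bracketed nonterminal node [X ...] in the tree is produced by exactly one rule application.
Reading the tree off as a leftmost derivation:
  Step 1: S  =>  A A   (applied S -> A A)
  Step 2: A A  =>  A A A   (applied A -> A A)
  Step 3: A A A  =>  a A A   (applied A -> a)
  Step 4: a A A  =>  a A A A   (applied A -> A A)
  Step 5: a A A A  =>  a a A A   (applied A -> a)
  Step 6: a a A A  =>  a a a A   (applied A -> a)
  Step 7: a a a A  =>  a a a A A   (applied A -> A A)
  Step 8: a a a A A  =>  a a a A A A   (applied A -> A A)
  Step 9: a a a A A A  =>  a a a a A A   (applied A -> a)
  Step 10: a a a a A A  =>  a a a a a A   (applied A -> a)
  Step 11: a a a a a A  =>  a a a a a A A   (applied A -> A A)
  Step 12: a a a a a A A  =>  a a a a a a A   (applied A -> a)
  Step 13: a a a a a a A  =>  a a a a a a a   (applied A -> a)
Final yield: a a a a a a a
Total rewrite steps: 13

13


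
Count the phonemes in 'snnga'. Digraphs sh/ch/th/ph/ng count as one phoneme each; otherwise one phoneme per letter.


Parsing 'snnga' greedily, digraphs first:
  's' -> consonant phoneme (phonemes so far: 1)
  'n' -> consonant phoneme (phonemes so far: 2)
  'ng' -> digraph (1 consonant phoneme) (phonemes so far: 3)
  'a' -> vowel phoneme (phonemes so far: 4)
Total phonemes: 4

4


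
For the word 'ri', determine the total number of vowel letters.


Scanning each character of 'ri':
  Position 1: 'r' -> consonant (running count: 0)
  Position 2: 'i' -> vowel (running count: 1)
Total vowels: 1

1


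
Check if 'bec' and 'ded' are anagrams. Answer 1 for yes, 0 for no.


Sort characters of 'bec': 'bce'
Sort characters of 'ded': 'dde'
Sorted forms differ -> they are NOT anagrams
Result: 0

0


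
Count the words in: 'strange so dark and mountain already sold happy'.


Counting words by splitting on spaces:
  Word 1: 'strange'
  Word 2: 'so'
  Word 3: 'dark'
  Word 4: 'and'
  Word 5: 'mountain'
  Word 6: 'already'
  Word 7: 'sold'
  Word 8: 'happy'
Total words: 8

8


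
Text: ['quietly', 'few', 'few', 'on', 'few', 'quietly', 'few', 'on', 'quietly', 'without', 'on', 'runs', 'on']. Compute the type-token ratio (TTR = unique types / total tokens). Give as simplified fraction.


Tokens: 13
Unique types: ('few', 'on', 'quietly', 'runs', 'without') = 5
TTR = 5/13
Already in lowest terms.

5/13


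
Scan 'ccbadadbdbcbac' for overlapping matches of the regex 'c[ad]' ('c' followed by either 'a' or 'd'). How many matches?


Pattern: c[ad] means 'c' followed by either 'a' or 'd'.
Scanning 'ccbadadbdbcbac' position-by-position:
  Pos 0: window 'cc' -> no
  Pos 1: window 'cb' -> no
  Pos 2: window 'ba' -> no
  Pos 3: window 'ad' -> no
  Pos 4: window 'da' -> no
  Pos 5: window 'ad' -> no
  Pos 6: window 'db' -> no
  Pos 7: window 'bd' -> no
  Pos 8: window 'db' -> no
  Pos 9: window 'bc' -> no
  Pos 10: window 'cb' -> no
  Pos 11: window 'ba' -> no
  Pos 12: window 'ac' -> no
  Pos 13: window 'c' -> no
Total matches: 0

0


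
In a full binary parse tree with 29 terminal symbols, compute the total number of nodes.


Leaf nodes (terminals): 29
Internal nodes = n - 1 = 29 - 1 = 28
Total = leaves + internal = 29 + 28 = 57

57


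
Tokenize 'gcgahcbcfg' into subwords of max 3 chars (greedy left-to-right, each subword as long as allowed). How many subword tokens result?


'gcgahcbcfg' has 10 characters.
Chunking with max size 3:
  Chunk 1: 'gcg' (positions 0-2)
  Chunk 2: 'ahc' (positions 3-5)
  Chunk 3: 'bcf' (positions 6-8)
  Chunk 4: 'g' (positions 9-9)
Total chunks: ceil(10 / 3) = 4

4


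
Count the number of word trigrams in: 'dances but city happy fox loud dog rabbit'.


Word trigrams from [8] words:
  Trigram 1: (dances but city)
  Trigram 2: (but city happy)
  Trigram 3: (city happy fox)
  Trigram 4: (happy fox loud)
  Trigram 5: (fox loud dog)
  Trigram 6: (loud dog rabbit)
Total word trigrams: 8 - 2 = 6

6


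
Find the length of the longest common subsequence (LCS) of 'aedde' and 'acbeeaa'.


DP table for LCS of 'aedde' and 'acbeeaa':
       a  c  b  e  e  a  a
    0  0  0  0  0  0  0  0
  a 0  1  1  1  1  1  1  1
  e 0  1  1  1  2  2  2  2
  d 0  1  1  1  2  2  2  2
  d 0  1  1  1  2  2  2  2
  e 0  1  1  1  2  3  3  3
LCS: 'aee'
LCS length = 3

3


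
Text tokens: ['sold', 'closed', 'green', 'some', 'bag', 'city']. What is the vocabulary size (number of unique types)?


Listing all tokens and tracking unique types:
  Token 1: 'sold' -> NEW (unique so far: 1)
  Token 2: 'closed' -> NEW (unique so far: 2)
  Token 3: 'green' -> NEW (unique so far: 3)
  Token 4: 'some' -> NEW (unique so far: 4)
  Token 5: 'bag' -> NEW (unique so far: 5)
  Token 6: 'city' -> NEW (unique so far: 6)
Unique types: ('bag', 'city', 'closed', 'green', 'sold', 'some')
Vocabulary size: 6

6


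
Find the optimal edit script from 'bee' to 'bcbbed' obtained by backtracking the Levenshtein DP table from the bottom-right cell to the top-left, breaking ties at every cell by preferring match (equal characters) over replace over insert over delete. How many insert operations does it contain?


Edit distance = 4. Backtracking from cell (3, 6) with preference match > replace > insert > delete,
then listing the resulting alignment 'bee' -> 'bcbbed' left to right:
  Step 1: insert 'b' [insertion #1]
  Step 2: insert 'c' [insertion #2]
  Step 3: insert 'b' [insertion #3]
  Step 4: keep 'b'
  Step 5: keep 'e'
  Step 6: replace e->d
Total insertions: 3

3


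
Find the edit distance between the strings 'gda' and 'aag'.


Building DP table for s1='gda' (len 3) and s2='aag' (len 3):
       a  a  g
    0  1  2  3
  g 1  1  2  2
  d 2  2  2  3
  a 3  2  2  3
Edit distance = dp[3][3] = 3

3


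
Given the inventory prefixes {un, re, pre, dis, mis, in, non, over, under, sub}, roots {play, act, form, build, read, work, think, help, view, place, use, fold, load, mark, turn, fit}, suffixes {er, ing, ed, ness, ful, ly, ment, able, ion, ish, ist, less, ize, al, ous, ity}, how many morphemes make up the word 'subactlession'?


Segmenting 'subactlession' against the inventory:
  'sub' -> prefix (morpheme 1)
  'act' -> root (morpheme 2)
  'less' -> suffix (morpheme 3)
  'ion' -> suffix (morpheme 4)
Total morphemes: 4

4


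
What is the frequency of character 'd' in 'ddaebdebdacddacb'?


Scanning 'ddaebdebdacddacb' for 'd':
  Position 0: 'd' -> MATCH (count: 1)
  Position 1: 'd' -> MATCH (count: 2)
  Position 5: 'd' -> MATCH (count: 3)
  Position 8: 'd' -> MATCH (count: 4)
  Position 11: 'd' -> MATCH (count: 5)
  Position 12: 'd' -> MATCH (count: 6)
Total occurrences of 'd': 6

6


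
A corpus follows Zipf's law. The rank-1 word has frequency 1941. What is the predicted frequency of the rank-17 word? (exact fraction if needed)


Zipf's law: freq(rank) = f1 / rank
f1 = 1941, rank = 17
freq = 1941 / 17
GCD(1941, 17) = 1
Simplified: 1941/17

1941/17


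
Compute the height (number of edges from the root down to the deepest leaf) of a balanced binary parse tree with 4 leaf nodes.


In a balanced binary tree with n leaves the deepest leaf is ceil(log2(n)) edges below the root.
log2(4) = 2.0000
ceil(2.0000) = 2
height (edges) = 2

2


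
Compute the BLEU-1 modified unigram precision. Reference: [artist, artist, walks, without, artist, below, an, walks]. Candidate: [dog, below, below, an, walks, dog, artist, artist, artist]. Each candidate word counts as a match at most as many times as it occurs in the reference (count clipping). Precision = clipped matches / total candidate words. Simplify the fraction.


Reference word counts: {'an': 1, 'artist': 3, 'below': 1, 'walks': 2, 'without': 1}
Checking each candidate word (with clipping):
  'dog' -> not in reference -> no match (matches: 0)
  'below' -> in reference (ref count 1, used 1/1) -> match (matches: 1)
  'below' -> ref count 1 already used up (1/1) -> clipped, no match (matches: 1)
  'an' -> in reference (ref count 1, used 1/1) -> match (matches: 2)
  'walks' -> in reference (ref count 2, used 1/2) -> match (matches: 3)
  'dog' -> not in reference -> no match (matches: 3)
  'artist' -> in reference (ref count 3, used 1/3) -> match (matches: 4)
  'artist' -> in reference (ref count 3, used 2/3) -> match (matches: 5)
  'artist' -> in reference (ref count 3, used 3/3) -> match (matches: 6)
Clipped matches: 6, Candidate length: 9
Precision = 6/9 = 2/3

2/3


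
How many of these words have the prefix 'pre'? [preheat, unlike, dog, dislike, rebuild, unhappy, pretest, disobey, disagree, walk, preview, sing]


Checking each word for prefix 'pre':
  'preheat' -> YES, starts with 'pre' (count: 1)
  'unlike' -> no (count: 1)
  'dog' -> no (count: 1)
  'dislike' -> no (count: 1)
  'rebuild' -> no (count: 1)
  'unhappy' -> no (count: 1)
  'pretest' -> YES, starts with 'pre' (count: 2)
  'disobey' -> no (count: 2)
  'disagree' -> no (count: 2)
  'walk' -> no (count: 2)
  'preview' -> YES, starts with 'pre' (count: 3)
  'sing' -> no (count: 3)
Total with prefix 'pre': 3

3


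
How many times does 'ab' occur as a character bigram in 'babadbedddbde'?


Scanning 'babadbedddbde' for bigram 'ab':
  Position 0: 'ba' -> no
  Position 1: 'ab' -> MATCH
  Position 2: 'ba' -> no
  Position 3: 'ad' -> no
  Position 4: 'db' -> no
  Position 5: 'be' -> no
  Position 6: 'ed' -> no
  Position 7: 'dd' -> no
  Position 8: 'dd' -> no
  Position 9: 'db' -> no
  Position 10: 'bd' -> no
  Position 11: 'de' -> no
Total matches: 1

1


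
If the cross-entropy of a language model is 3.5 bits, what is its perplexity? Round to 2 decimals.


Perplexity formula: PP = 2^H
H = 3.5
PP = 2^3.5
Decompose: 2^3.5 = 2^3 * 2^0.5 = 2^3 * sqrt(2)
2^3 = 8, sqrt(2) ~ 1.4142136
PP ~ 8 * 1.4142136 = 11.3137088
Rounded to 2 decimals: 11.31

11.31


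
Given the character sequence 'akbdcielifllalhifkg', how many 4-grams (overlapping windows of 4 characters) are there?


String 'akbdcielifllalhifkg' has length L = 19.
Number of overlapping n-grams = L - n + 1
Substituting: 19 - 4 + 1 = 16

16


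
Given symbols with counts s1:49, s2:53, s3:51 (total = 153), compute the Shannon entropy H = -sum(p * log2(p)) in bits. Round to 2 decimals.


Computing entropy H = -sum(p_i * log2(p_i)):
  s1: p = 49/153 = 0.3203, -p*log2(p) = 0.5261
  s2: p = 53/153 = 0.3464, -p*log2(p) = 0.5298
  s3: p = 51/153 = 0.3333, -p*log2(p) = 0.5283
H = sum of terms = 1.5842
Rounded to 2 decimals: 1.58

1.58


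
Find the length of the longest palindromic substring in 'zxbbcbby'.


Scanning 'zxbbcbby' for palindromic substrings.
Substring at positions 2-6: 'bbcbb'.
Check: reverse('bbcbb') = 'bbcbb' -> palindrome confirmed.
Neighbouring characters ('x' / 'y') break symmetry, so it cannot extend further.
No longer palindromic substring exists; longest length = 5

5


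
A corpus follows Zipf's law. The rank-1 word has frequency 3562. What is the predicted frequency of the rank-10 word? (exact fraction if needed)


Zipf's law: freq(rank) = f1 / rank
f1 = 3562, rank = 10
freq = 3562 / 10
GCD(3562, 10) = 2
Simplified: 1781/5

1781/5


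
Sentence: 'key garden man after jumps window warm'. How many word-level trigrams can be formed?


Word trigrams from [7] words:
  Trigram 1: (key garden man)
  Trigram 2: (garden man after)
  Trigram 3: (man after jumps)
  Trigram 4: (after jumps window)
  Trigram 5: (jumps window warm)
Total word trigrams: 7 - 2 = 5

5


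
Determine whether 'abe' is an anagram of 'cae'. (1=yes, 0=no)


Sort characters of 'abe': 'abe'
Sort characters of 'cae': 'ace'
Sorted forms differ -> they are NOT anagrams
Result: 0

0


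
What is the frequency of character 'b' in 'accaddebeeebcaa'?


Scanning 'accaddebeeebcaa' for 'b':
  Position 7: 'b' -> MATCH (count: 1)
  Position 11: 'b' -> MATCH (count: 2)
Total occurrences of 'b': 2

2


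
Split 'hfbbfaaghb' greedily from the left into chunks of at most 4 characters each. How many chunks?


'hfbbfaaghb' has 10 characters.
Chunking with max size 4:
  Chunk 1: 'hfbb' (positions 0-3)
  Chunk 2: 'faag' (positions 4-7)
  Chunk 3: 'hb' (positions 8-9)
Total chunks: ceil(10 / 4) = 3

3


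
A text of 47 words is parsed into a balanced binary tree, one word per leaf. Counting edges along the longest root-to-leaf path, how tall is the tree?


In a balanced binary tree with n leaves the deepest leaf is ceil(log2(n)) edges below the root.
log2(47) = 5.5546
ceil(5.5546) = 6
height (edges) = 6

6


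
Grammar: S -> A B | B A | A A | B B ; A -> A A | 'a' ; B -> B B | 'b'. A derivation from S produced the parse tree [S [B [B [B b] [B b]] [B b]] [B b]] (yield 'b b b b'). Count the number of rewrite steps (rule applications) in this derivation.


Every bracketed nonterminal node [X ...] in the tree is produced by exactly one rule application.
Reading the tree off as a leftmost derivation:
  Step 1: S  =>  B B   (applied S -> B B)
  Step 2: B B  =>  B B B   (applied B -> B B)
  Step 3: B B B  =>  B B B B   (applied B -> B B)
  Step 4: B B B B  =>  b B B B   (applied B -> b)
  Step 5: b B B B  =>  b b B B   (applied B -> b)
  Step 6: b b B B  =>  b b b B   (applied B -> b)
  Step 7: b b b B  =>  b b b b   (applied B -> b)
Final yield: b b b b
Total rewrite steps: 7

7


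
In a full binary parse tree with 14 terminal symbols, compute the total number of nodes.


Leaf nodes (terminals): 14
Internal nodes = n - 1 = 14 - 1 = 13
Total = leaves + internal = 14 + 13 = 27

27


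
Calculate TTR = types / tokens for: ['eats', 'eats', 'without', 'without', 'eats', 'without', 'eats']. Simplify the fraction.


Tokens: 7
Unique types: ('eats', 'without') = 2
TTR = 2/7
Already in lowest terms.

2/7


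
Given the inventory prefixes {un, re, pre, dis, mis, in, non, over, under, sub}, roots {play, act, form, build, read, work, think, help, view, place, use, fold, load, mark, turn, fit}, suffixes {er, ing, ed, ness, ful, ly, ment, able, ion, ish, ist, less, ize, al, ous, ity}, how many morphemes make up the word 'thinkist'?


Segmenting 'thinkist' against the inventory:
  'think' -> root (morpheme 1)
  'ist' -> suffix (morpheme 2)
Total morphemes: 2

2


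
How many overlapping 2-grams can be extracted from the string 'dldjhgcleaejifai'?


String 'dldjhgcleaejifai' has length L = 16.
Number of overlapping n-grams = L - n + 1
Substituting: 16 - 2 + 1 = 15

15


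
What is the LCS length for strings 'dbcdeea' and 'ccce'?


DP table for LCS of 'dbcdeea' and 'ccce':
       c  c  c  e
    0  0  0  0  0
  d 0  0  0  0  0
  b 0  0  0  0  0
  c 0  1  1  1  1
  d 0  1  1  1  1
  e 0  1  1  1  2
  e 0  1  1  1  2
  a 0  1  1  1  2
LCS: 'ce'
LCS length = 2

2


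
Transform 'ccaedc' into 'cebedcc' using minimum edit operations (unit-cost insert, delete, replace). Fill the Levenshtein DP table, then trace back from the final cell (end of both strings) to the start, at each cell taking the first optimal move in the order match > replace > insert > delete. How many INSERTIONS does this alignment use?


Edit distance = 3. Backtracking from cell (6, 7) with preference match > replace > insert > delete,
then listing the resulting alignment 'ccaedc' -> 'cebedcc' left to right:
  Step 1: keep 'c'
  Step 2: replace c->e
  Step 3: replace a->b
  Step 4: keep 'e'
  Step 5: keep 'd'
  Step 6: insert 'c' [insertion #1]
  Step 7: keep 'c'
Total insertions: 1

1


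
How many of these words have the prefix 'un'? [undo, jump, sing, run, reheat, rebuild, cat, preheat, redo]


Checking each word for prefix 'un':
  'undo' -> YES, starts with 'un' (count: 1)
  'jump' -> no (count: 1)
  'sing' -> no (count: 1)
  'run' -> no (count: 1)
  'reheat' -> no (count: 1)
  'rebuild' -> no (count: 1)
  'cat' -> no (count: 1)
  'preheat' -> no (count: 1)
  'redo' -> no (count: 1)
Total with prefix 'un': 1

1
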